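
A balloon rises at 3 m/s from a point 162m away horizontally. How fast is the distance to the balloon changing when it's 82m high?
123√8242/8242 ≈ 1.355 m/s

z² = 162² + y²
z = √(162² + 82²) = 2√8242
dz/dt = y/z · dy/dt = 82/(2√8242) · 3 = 123√8242/8242 ≈ 1.355 m/s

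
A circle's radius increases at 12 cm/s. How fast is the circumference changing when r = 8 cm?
24π cm/s

C = 2πr
dC/dt = 2π · dr/dt = 2π · 12 = 24π cm/s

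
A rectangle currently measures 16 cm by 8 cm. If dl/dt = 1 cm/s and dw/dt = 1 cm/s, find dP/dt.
4 cm/s

P = 2(l + w)
dP/dt = 2(dl/dt + dw/dt) = 2(1 + 1) = 4 cm/s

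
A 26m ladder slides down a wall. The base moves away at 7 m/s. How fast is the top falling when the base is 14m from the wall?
49√30/60 ≈ 4.473 m/s

x² + y² = 26²
2x·dx/dt + 2y·dy/dt = 0
dy/dt = -x/y · dx/dt = -14/(4√30) · 7 = -49√30/60 m/s
The top is descending at 49√30/60 ≈ 4.473 m/s.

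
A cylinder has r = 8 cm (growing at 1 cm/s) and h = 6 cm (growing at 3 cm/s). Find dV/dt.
288π cm³/s

V = πr²h
dV/dt = 2πrh·dr/dt + πr²·dh/dt
= 2π(8)(6)(1) + π(8)²(3)
= 288π cm³/s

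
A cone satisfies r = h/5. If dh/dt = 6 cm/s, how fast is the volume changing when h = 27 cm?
4374π/25 cm³/s

V = (1/3)π(h/5)²h = πh³/75
dV/dt = πh²/25 · 6
At h = 27: dV/dt = 4374π/25 cm³/s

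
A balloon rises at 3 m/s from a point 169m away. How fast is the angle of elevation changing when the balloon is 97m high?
0.013353 rad/s

tan(θ) = y/169
sec²(θ) · dθ/dt = (1/169) · dy/dt
dθ/dt = cos²(θ)/169 · 3 = 169/(169² + 97²) · 3
dθ/dt = 0.013353 rad/s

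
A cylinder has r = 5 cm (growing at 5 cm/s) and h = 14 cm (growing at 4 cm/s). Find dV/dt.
800π cm³/s

V = πr²h
dV/dt = 2πrh·dr/dt + πr²·dh/dt
= 2π(5)(14)(5) + π(5)²(4)
= 800π cm³/s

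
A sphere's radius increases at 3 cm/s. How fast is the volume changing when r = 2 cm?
48π cm³/s

V = (4/3)πr³
dV/dt = dV/dr · dr/dt = 4πr² · 3
At r = 2: dV/dt = 48π cm³/s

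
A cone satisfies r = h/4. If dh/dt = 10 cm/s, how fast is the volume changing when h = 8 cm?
40π cm³/s

V = (1/3)π(h/4)²h = πh³/48
dV/dt = πh²/16 · 10
At h = 8: dV/dt = 40π cm³/s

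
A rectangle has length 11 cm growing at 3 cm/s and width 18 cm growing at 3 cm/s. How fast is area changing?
87 cm²/s

A = lw
dA/dt = w·dl/dt + l·dw/dt = 18·3 + 11·3 = 87 cm²/s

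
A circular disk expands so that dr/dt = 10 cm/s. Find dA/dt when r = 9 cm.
180π cm²/s

A = πr²
dA/dt = 2πr · dr/dt = 2π(9)(10) = 180π cm²/s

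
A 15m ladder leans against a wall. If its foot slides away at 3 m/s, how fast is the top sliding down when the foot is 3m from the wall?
√6/4 ≈ 0.6124 m/s

x² + y² = 15²
2x·dx/dt + 2y·dy/dt = 0
dy/dt = -x/y · dx/dt = -3/(6√6) · 3 = -√6/4 m/s
The top is descending at √6/4 ≈ 0.6124 m/s.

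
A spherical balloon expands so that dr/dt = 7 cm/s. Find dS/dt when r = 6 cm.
336π cm²/s

S = 4πr²
dS/dt = dS/dr · dr/dt = 8πr · 7
At r = 6: dS/dt = 336π cm²/s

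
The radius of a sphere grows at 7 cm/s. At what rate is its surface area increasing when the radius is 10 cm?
560π cm²/s

S = 4πr²
dS/dt = dS/dr · dr/dt = 8πr · 7
At r = 10: dS/dt = 560π cm²/s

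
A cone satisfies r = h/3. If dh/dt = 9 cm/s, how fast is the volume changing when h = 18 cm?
324π cm³/s

V = (1/3)π(h/3)²h = πh³/27
dV/dt = πh²/9 · 9
At h = 18: dV/dt = 324π cm³/s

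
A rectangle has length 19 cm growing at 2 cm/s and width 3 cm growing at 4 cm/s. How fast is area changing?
82 cm²/s

A = lw
dA/dt = w·dl/dt + l·dw/dt = 3·2 + 19·4 = 82 cm²/s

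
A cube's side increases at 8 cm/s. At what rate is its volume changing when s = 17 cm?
6936 cm³/s

V = s³
dV/dt = 3s² · ds/dt = 3·17²·8 = 6936 cm³/s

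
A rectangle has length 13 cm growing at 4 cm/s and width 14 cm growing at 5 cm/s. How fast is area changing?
121 cm²/s

A = lw
dA/dt = w·dl/dt + l·dw/dt = 14·4 + 13·5 = 121 cm²/s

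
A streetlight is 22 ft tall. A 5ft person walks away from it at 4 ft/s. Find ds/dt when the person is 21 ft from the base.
20/17 ft/s

By similar triangles: 22/(x+s) = 5/s
Solving: s = 5x/17
ds/dt = 5/17 · dx/dt = 5/17 · 4 = 20/17 ft/s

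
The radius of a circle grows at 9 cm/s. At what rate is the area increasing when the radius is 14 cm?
252π cm²/s

A = πr²
dA/dt = 2πr · dr/dt = 2π(14)(9) = 252π cm²/s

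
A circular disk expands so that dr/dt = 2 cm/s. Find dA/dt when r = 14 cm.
56π cm²/s

A = πr²
dA/dt = 2πr · dr/dt = 2π(14)(2) = 56π cm²/s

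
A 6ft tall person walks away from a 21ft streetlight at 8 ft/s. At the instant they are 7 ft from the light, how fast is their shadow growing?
16/5 ft/s

By similar triangles: 21/(x+s) = 6/s
Solving: s = 6x/15
ds/dt = 6/15 · dx/dt = 2/5 · 8 = 16/5 ft/s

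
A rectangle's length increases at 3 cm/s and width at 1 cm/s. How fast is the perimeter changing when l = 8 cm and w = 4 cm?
8 cm/s

P = 2(l + w)
dP/dt = 2(dl/dt + dw/dt) = 2(3 + 1) = 8 cm/s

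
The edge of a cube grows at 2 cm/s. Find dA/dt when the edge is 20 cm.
480 cm²/s

A = 6s²
dA/dt = 12s · ds/dt = 12·20·2 = 480 cm²/s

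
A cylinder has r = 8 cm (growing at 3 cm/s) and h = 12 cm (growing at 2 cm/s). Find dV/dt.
704π cm³/s

V = πr²h
dV/dt = 2πrh·dr/dt + πr²·dh/dt
= 2π(8)(12)(3) + π(8)²(2)
= 704π cm³/s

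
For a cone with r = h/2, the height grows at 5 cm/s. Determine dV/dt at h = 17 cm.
1445π/4 cm³/s

V = (1/3)π(h/2)²h = πh³/12
dV/dt = πh²/4 · 5
At h = 17: dV/dt = 1445π/4 cm³/s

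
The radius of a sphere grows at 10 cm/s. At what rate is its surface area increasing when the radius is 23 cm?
1840π cm²/s

S = 4πr²
dS/dt = dS/dr · dr/dt = 8πr · 10
At r = 23: dS/dt = 1840π cm²/s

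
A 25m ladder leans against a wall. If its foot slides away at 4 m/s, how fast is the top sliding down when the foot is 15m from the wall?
3 m/s

x² + y² = 25²
2x·dx/dt + 2y·dy/dt = 0
dy/dt = -x/y · dx/dt = -15/20 · 4 = -3 m/s
The top is descending at 3 m/s.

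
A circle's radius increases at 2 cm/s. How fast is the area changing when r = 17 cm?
68π cm²/s

A = πr²
dA/dt = 2πr · dr/dt = 2π(17)(2) = 68π cm²/s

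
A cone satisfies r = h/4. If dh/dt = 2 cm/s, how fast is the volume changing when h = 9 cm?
81π/8 cm³/s

V = (1/3)π(h/4)²h = πh³/48
dV/dt = πh²/16 · 2
At h = 9: dV/dt = 81π/8 cm³/s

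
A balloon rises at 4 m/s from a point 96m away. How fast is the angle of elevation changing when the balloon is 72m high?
0.026667 rad/s

tan(θ) = y/96
sec²(θ) · dθ/dt = (1/96) · dy/dt
dθ/dt = cos²(θ)/96 · 4 = 96/(96² + 72²) · 4
dθ/dt = 0.026667 rad/s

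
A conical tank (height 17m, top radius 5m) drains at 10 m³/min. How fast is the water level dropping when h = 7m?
578/(245π) ≈ 0.751 m/min

r/h = 5/17, so r = (5/17)h
V = (1/3)πr²h = (1/3)π((5/17)h)²h = (25/867)πh³
dV/dh = (25/289)πh²
dh/dt = (dV/dt)/(dV/dh) = -10/((25/289)π·7²) = -578/(245π) m/min
The level is dropping at 578/(245π) ≈ 0.751 m/min.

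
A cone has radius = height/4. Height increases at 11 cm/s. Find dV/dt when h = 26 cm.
1859π/4 cm³/s

V = (1/3)π(h/4)²h = πh³/48
dV/dt = πh²/16 · 11
At h = 26: dV/dt = 1859π/4 cm³/s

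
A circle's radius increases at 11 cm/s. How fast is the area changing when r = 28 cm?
616π cm²/s

A = πr²
dA/dt = 2πr · dr/dt = 2π(28)(11) = 616π cm²/s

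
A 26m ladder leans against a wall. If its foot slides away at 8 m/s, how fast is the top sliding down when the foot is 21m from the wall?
168√235/235 ≈ 10.96 m/s

x² + y² = 26²
2x·dx/dt + 2y·dy/dt = 0
dy/dt = -x/y · dx/dt = -21/√235 · 8 = -168√235/235 m/s
The top is descending at 168√235/235 ≈ 10.96 m/s.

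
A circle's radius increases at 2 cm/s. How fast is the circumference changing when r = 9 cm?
4π cm/s

C = 2πr
dC/dt = 2π · dr/dt = 2π · 2 = 4π cm/s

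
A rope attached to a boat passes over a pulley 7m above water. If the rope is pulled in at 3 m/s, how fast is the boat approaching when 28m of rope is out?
4√15/5 ≈ 3.098 m/s

rope² = x² + 7²
x = √(28² - 7²) = 7√15
dx/dt = (rope/x) · d(rope)/dt = (28/(7√15)) · (-3) = -4√15/5 m/s
The boat approaches at 4√15/5 ≈ 3.098 m/s.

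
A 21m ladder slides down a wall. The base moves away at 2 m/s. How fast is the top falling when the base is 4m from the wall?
8√17/85 ≈ 0.3881 m/s

x² + y² = 21²
2x·dx/dt + 2y·dy/dt = 0
dy/dt = -x/y · dx/dt = -4/(5√17) · 2 = -8√17/85 m/s
The top is descending at 8√17/85 ≈ 0.3881 m/s.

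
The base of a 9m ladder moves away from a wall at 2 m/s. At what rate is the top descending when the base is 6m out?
4√5/5 ≈ 1.789 m/s

x² + y² = 9²
2x·dx/dt + 2y·dy/dt = 0
dy/dt = -x/y · dx/dt = -6/(3√5) · 2 = -4√5/5 m/s
The top is descending at 4√5/5 ≈ 1.789 m/s.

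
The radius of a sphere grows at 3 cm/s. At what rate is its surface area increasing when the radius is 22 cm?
528π cm²/s

S = 4πr²
dS/dt = dS/dr · dr/dt = 8πr · 3
At r = 22: dS/dt = 528π cm²/s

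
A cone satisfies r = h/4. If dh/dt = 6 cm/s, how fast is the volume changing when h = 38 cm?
1083π/2 cm³/s

V = (1/3)π(h/4)²h = πh³/48
dV/dt = πh²/16 · 6
At h = 38: dV/dt = 1083π/2 cm³/s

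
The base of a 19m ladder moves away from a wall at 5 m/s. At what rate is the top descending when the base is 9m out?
9√70/28 ≈ 2.689 m/s

x² + y² = 19²
2x·dx/dt + 2y·dy/dt = 0
dy/dt = -x/y · dx/dt = -9/(2√70) · 5 = -9√70/28 m/s
The top is descending at 9√70/28 ≈ 2.689 m/s.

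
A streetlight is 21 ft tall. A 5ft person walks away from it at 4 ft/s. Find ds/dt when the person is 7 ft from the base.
5/4 ft/s

By similar triangles: 21/(x+s) = 5/s
Solving: s = 5x/16
ds/dt = 5/16 · dx/dt = 5/16 · 4 = 5/4 ft/s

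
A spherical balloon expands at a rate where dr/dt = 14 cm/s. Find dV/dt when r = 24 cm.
32256π cm³/s

V = (4/3)πr³
dV/dt = dV/dr · dr/dt = 4πr² · 14
At r = 24: dV/dt = 32256π cm³/s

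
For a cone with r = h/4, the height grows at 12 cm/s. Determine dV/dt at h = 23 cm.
1587π/4 cm³/s

V = (1/3)π(h/4)²h = πh³/48
dV/dt = πh²/16 · 12
At h = 23: dV/dt = 1587π/4 cm³/s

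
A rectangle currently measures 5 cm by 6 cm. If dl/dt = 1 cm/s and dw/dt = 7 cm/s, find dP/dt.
16 cm/s

P = 2(l + w)
dP/dt = 2(dl/dt + dw/dt) = 2(1 + 7) = 16 cm/s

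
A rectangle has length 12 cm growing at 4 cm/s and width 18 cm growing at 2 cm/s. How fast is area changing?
96 cm²/s

A = lw
dA/dt = w·dl/dt + l·dw/dt = 18·4 + 12·2 = 96 cm²/s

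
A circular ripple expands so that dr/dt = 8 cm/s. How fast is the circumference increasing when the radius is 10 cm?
16π cm/s

C = 2πr
dC/dt = 2π · dr/dt = 2π · 8 = 16π cm/s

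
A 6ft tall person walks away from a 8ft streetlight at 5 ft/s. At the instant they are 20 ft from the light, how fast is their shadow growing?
15 ft/s

By similar triangles: 8/(x+s) = 6/s
Solving: s = 6x/2
ds/dt = 6/2 · dx/dt = 3 · 5 = 15 ft/s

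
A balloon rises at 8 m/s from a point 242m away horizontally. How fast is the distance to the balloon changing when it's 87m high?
696√66133/66133 ≈ 2.706 m/s

z² = 242² + y²
z = √(242² + 87²) = √66133
dz/dt = y/z · dy/dt = 87/√66133 · 8 = 696√66133/66133 ≈ 2.706 m/s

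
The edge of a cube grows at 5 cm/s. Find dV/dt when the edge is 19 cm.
5415 cm³/s

V = s³
dV/dt = 3s² · ds/dt = 3·19²·5 = 5415 cm³/s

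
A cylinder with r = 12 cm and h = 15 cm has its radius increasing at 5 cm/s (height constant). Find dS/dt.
390π cm²/s

S = 2πrh + 2πr² (lateral + bases)
dS/dt = (2πh + 4πr)·dr/dt = (2π·15 + 4π·12)·5
= 390π cm²/s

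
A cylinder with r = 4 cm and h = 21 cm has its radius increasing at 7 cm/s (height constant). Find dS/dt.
406π cm²/s

S = 2πrh + 2πr² (lateral + bases)
dS/dt = (2πh + 4πr)·dr/dt = (2π·21 + 4π·4)·7
= 406π cm²/s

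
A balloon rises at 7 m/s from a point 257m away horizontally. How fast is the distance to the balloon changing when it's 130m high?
910√82949/82949 ≈ 3.16 m/s

z² = 257² + y²
z = √(257² + 130²) = √82949
dz/dt = y/z · dy/dt = 130/√82949 · 7 = 910√82949/82949 ≈ 3.16 m/s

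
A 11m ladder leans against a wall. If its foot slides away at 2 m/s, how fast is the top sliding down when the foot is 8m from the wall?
16√57/57 ≈ 2.119 m/s

x² + y² = 11²
2x·dx/dt + 2y·dy/dt = 0
dy/dt = -x/y · dx/dt = -8/√57 · 2 = -16√57/57 m/s
The top is descending at 16√57/57 ≈ 2.119 m/s.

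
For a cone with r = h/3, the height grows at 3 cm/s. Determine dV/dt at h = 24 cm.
192π cm³/s

V = (1/3)π(h/3)²h = πh³/27
dV/dt = πh²/9 · 3
At h = 24: dV/dt = 192π cm³/s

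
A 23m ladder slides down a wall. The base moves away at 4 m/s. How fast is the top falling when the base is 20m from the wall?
80√129/129 ≈ 7.044 m/s

x² + y² = 23²
2x·dx/dt + 2y·dy/dt = 0
dy/dt = -x/y · dx/dt = -20/√129 · 4 = -80√129/129 m/s
The top is descending at 80√129/129 ≈ 7.044 m/s.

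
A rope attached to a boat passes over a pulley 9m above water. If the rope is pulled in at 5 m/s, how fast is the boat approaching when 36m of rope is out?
4√15/3 ≈ 5.164 m/s

rope² = x² + 9²
x = √(36² - 9²) = 9√15
dx/dt = (rope/x) · d(rope)/dt = (36/(9√15)) · (-5) = -4√15/3 m/s
The boat approaches at 4√15/3 ≈ 5.164 m/s.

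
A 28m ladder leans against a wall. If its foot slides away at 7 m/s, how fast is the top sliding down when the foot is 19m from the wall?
133√47/141 ≈ 6.467 m/s

x² + y² = 28²
2x·dx/dt + 2y·dy/dt = 0
dy/dt = -x/y · dx/dt = -19/(3√47) · 7 = -133√47/141 m/s
The top is descending at 133√47/141 ≈ 6.467 m/s.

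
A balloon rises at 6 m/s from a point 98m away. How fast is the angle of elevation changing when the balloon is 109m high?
0.027368 rad/s

tan(θ) = y/98
sec²(θ) · dθ/dt = (1/98) · dy/dt
dθ/dt = cos²(θ)/98 · 6 = 98/(98² + 109²) · 6
dθ/dt = 0.027368 rad/s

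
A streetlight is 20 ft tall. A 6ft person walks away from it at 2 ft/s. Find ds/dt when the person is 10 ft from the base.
6/7 ft/s

By similar triangles: 20/(x+s) = 6/s
Solving: s = 6x/14
ds/dt = 6/14 · dx/dt = 3/7 · 2 = 6/7 ft/s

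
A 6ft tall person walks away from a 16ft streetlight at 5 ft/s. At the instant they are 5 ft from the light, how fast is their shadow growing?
3 ft/s

By similar triangles: 16/(x+s) = 6/s
Solving: s = 6x/10
ds/dt = 6/10 · dx/dt = 3/5 · 5 = 3 ft/s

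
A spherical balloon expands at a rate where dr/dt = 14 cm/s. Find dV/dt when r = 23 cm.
29624π cm³/s

V = (4/3)πr³
dV/dt = dV/dr · dr/dt = 4πr² · 14
At r = 23: dV/dt = 29624π cm³/s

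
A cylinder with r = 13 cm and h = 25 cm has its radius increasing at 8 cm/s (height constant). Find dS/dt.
816π cm²/s

S = 2πrh + 2πr² (lateral + bases)
dS/dt = (2πh + 4πr)·dr/dt = (2π·25 + 4π·13)·8
= 816π cm²/s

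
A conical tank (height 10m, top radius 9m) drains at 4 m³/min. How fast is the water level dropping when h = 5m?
16/(81π) ≈ 0.06288 m/min

r/h = 9/10, so r = (9/10)h
V = (1/3)πr²h = (1/3)π((9/10)h)²h = (27/100)πh³
dV/dh = (81/100)πh²
dh/dt = (dV/dt)/(dV/dh) = -4/((81/100)π·5²) = -16/(81π) m/min
The level is dropping at 16/(81π) ≈ 0.06288 m/min.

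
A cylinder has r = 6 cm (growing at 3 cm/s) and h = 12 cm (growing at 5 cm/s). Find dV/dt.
612π cm³/s

V = πr²h
dV/dt = 2πrh·dr/dt + πr²·dh/dt
= 2π(6)(12)(3) + π(6)²(5)
= 612π cm³/s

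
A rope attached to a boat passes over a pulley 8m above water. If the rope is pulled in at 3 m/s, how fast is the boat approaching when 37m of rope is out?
37√145/145 ≈ 3.073 m/s

rope² = x² + 8²
x = √(37² - 8²) = 3√145
dx/dt = (rope/x) · d(rope)/dt = (37/(3√145)) · (-3) = -37√145/145 m/s
The boat approaches at 37√145/145 ≈ 3.073 m/s.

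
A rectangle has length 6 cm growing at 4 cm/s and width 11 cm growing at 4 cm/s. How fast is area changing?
68 cm²/s

A = lw
dA/dt = w·dl/dt + l·dw/dt = 11·4 + 6·4 = 68 cm²/s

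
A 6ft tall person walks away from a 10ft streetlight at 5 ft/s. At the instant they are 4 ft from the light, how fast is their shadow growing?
15/2 ft/s

By similar triangles: 10/(x+s) = 6/s
Solving: s = 6x/4
ds/dt = 6/4 · dx/dt = 3/2 · 5 = 15/2 ft/s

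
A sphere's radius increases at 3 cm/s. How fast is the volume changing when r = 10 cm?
1200π cm³/s

V = (4/3)πr³
dV/dt = dV/dr · dr/dt = 4πr² · 3
At r = 10: dV/dt = 1200π cm³/s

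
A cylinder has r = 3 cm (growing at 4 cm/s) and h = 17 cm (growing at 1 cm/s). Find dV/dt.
417π cm³/s

V = πr²h
dV/dt = 2πrh·dr/dt + πr²·dh/dt
= 2π(3)(17)(4) + π(3)²(1)
= 417π cm³/s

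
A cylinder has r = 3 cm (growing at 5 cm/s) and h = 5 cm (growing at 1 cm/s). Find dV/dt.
159π cm³/s

V = πr²h
dV/dt = 2πrh·dr/dt + πr²·dh/dt
= 2π(3)(5)(5) + π(3)²(1)
= 159π cm³/s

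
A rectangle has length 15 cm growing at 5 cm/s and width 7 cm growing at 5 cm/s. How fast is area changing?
110 cm²/s

A = lw
dA/dt = w·dl/dt + l·dw/dt = 7·5 + 15·5 = 110 cm²/s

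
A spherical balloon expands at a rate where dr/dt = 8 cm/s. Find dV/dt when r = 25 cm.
20000π cm³/s

V = (4/3)πr³
dV/dt = dV/dr · dr/dt = 4πr² · 8
At r = 25: dV/dt = 20000π cm³/s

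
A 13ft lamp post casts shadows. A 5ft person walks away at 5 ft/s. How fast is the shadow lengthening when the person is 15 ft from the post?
25/8 ft/s

By similar triangles: 13/(x+s) = 5/s
Solving: s = 5x/8
ds/dt = 5/8 · dx/dt = 5/8 · 5 = 25/8 ft/s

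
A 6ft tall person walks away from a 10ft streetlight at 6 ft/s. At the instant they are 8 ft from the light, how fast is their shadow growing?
9 ft/s

By similar triangles: 10/(x+s) = 6/s
Solving: s = 6x/4
ds/dt = 6/4 · dx/dt = 3/2 · 6 = 9 ft/s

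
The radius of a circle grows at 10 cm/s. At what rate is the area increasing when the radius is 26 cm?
520π cm²/s

A = πr²
dA/dt = 2πr · dr/dt = 2π(26)(10) = 520π cm²/s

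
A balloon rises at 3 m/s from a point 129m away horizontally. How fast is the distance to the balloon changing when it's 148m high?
444√38545/38545 ≈ 2.262 m/s

z² = 129² + y²
z = √(129² + 148²) = √38545
dz/dt = y/z · dy/dt = 148/√38545 · 3 = 444√38545/38545 ≈ 2.262 m/s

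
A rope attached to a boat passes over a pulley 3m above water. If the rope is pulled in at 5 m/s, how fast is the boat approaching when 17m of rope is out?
17√70/28 ≈ 5.08 m/s

rope² = x² + 3²
x = √(17² - 3²) = 2√70
dx/dt = (rope/x) · d(rope)/dt = (17/(2√70)) · (-5) = -17√70/28 m/s
The boat approaches at 17√70/28 ≈ 5.08 m/s.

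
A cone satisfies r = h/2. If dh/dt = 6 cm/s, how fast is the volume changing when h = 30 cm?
1350π cm³/s

V = (1/3)π(h/2)²h = πh³/12
dV/dt = πh²/4 · 6
At h = 30: dV/dt = 1350π cm³/s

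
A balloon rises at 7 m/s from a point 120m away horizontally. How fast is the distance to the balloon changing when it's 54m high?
63√481/481 ≈ 2.873 m/s

z² = 120² + y²
z = √(120² + 54²) = 6√481
dz/dt = y/z · dy/dt = 54/(6√481) · 7 = 63√481/481 ≈ 2.873 m/s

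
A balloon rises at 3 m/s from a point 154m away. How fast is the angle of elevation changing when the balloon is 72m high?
0.015986 rad/s

tan(θ) = y/154
sec²(θ) · dθ/dt = (1/154) · dy/dt
dθ/dt = cos²(θ)/154 · 3 = 154/(154² + 72²) · 3
dθ/dt = 0.015986 rad/s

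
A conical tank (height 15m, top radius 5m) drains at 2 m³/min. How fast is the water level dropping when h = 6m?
1/(2π) ≈ 0.1592 m/min

r/h = 5/15, so r = (1/3)h
V = (1/3)πr²h = (1/3)π((1/3)h)²h = (1/27)πh³
dV/dh = (1/9)πh²
dh/dt = (dV/dt)/(dV/dh) = -2/((1/9)π·6²) = -1/(2π) m/min
The level is dropping at 1/(2π) ≈ 0.1592 m/min.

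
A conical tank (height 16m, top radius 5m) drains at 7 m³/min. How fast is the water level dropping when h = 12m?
112/(225π) ≈ 0.1584 m/min

r/h = 5/16, so r = (5/16)h
V = (1/3)πr²h = (1/3)π((5/16)h)²h = (25/768)πh³
dV/dh = (25/256)πh²
dh/dt = (dV/dt)/(dV/dh) = -7/((25/256)π·12²) = -112/(225π) m/min
The level is dropping at 112/(225π) ≈ 0.1584 m/min.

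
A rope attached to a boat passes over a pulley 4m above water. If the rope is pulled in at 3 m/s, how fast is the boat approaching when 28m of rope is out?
7√3/4 ≈ 3.031 m/s

rope² = x² + 4²
x = √(28² - 4²) = 16√3
dx/dt = (rope/x) · d(rope)/dt = (28/(16√3)) · (-3) = -7√3/4 m/s
The boat approaches at 7√3/4 ≈ 3.031 m/s.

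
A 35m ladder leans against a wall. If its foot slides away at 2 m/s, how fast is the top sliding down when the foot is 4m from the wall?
8√1209/1209 ≈ 0.2301 m/s

x² + y² = 35²
2x·dx/dt + 2y·dy/dt = 0
dy/dt = -x/y · dx/dt = -4/√1209 · 2 = -8√1209/1209 m/s
The top is descending at 8√1209/1209 ≈ 0.2301 m/s.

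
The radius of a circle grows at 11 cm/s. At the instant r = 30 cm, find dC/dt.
22π cm/s

C = 2πr
dC/dt = 2π · dr/dt = 2π · 11 = 22π cm/s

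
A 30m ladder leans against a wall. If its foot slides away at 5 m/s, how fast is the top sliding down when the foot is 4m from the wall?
10√221/221 ≈ 0.6727 m/s

x² + y² = 30²
2x·dx/dt + 2y·dy/dt = 0
dy/dt = -x/y · dx/dt = -4/(2√221) · 5 = -10√221/221 m/s
The top is descending at 10√221/221 ≈ 0.6727 m/s.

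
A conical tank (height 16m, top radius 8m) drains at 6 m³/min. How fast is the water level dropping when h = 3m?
8/(3π) ≈ 0.8488 m/min

r/h = 8/16, so r = (1/2)h
V = (1/3)πr²h = (1/3)π((1/2)h)²h = (1/12)πh³
dV/dh = (1/4)πh²
dh/dt = (dV/dt)/(dV/dh) = -6/((1/4)π·3²) = -8/(3π) m/min
The level is dropping at 8/(3π) ≈ 0.8488 m/min.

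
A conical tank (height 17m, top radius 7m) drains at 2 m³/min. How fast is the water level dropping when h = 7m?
578/(2401π) ≈ 0.07663 m/min

r/h = 7/17, so r = (7/17)h
V = (1/3)πr²h = (1/3)π((7/17)h)²h = (49/867)πh³
dV/dh = (49/289)πh²
dh/dt = (dV/dt)/(dV/dh) = -2/((49/289)π·7²) = -578/(2401π) m/min
The level is dropping at 578/(2401π) ≈ 0.07663 m/min.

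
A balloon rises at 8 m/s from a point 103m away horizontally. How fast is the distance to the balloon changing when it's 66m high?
528√14965/14965 ≈ 4.316 m/s

z² = 103² + y²
z = √(103² + 66²) = √14965
dz/dt = y/z · dy/dt = 66/√14965 · 8 = 528√14965/14965 ≈ 4.316 m/s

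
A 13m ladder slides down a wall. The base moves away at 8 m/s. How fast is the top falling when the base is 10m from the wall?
80√69/69 ≈ 9.631 m/s

x² + y² = 13²
2x·dx/dt + 2y·dy/dt = 0
dy/dt = -x/y · dx/dt = -10/√69 · 8 = -80√69/69 m/s
The top is descending at 80√69/69 ≈ 9.631 m/s.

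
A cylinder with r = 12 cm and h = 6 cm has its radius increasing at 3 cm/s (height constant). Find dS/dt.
180π cm²/s

S = 2πrh + 2πr² (lateral + bases)
dS/dt = (2πh + 4πr)·dr/dt = (2π·6 + 4π·12)·3
= 180π cm²/s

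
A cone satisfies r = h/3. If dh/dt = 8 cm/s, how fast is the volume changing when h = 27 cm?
648π cm³/s

V = (1/3)π(h/3)²h = πh³/27
dV/dt = πh²/9 · 8
At h = 27: dV/dt = 648π cm³/s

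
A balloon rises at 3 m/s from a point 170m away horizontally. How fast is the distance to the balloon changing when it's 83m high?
249√35789/35789 ≈ 1.316 m/s

z² = 170² + y²
z = √(170² + 83²) = √35789
dz/dt = y/z · dy/dt = 83/√35789 · 3 = 249√35789/35789 ≈ 1.316 m/s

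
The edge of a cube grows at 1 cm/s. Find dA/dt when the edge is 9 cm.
108 cm²/s

A = 6s²
dA/dt = 12s · ds/dt = 12·9·1 = 108 cm²/s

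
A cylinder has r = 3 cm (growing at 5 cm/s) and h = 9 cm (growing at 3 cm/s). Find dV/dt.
297π cm³/s

V = πr²h
dV/dt = 2πrh·dr/dt + πr²·dh/dt
= 2π(3)(9)(5) + π(3)²(3)
= 297π cm³/s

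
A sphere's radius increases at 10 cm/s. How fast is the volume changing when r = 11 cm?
4840π cm³/s

V = (4/3)πr³
dV/dt = dV/dr · dr/dt = 4πr² · 10
At r = 11: dV/dt = 4840π cm³/s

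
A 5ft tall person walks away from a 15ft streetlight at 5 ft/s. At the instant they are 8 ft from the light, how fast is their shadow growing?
5/2 ft/s

By similar triangles: 15/(x+s) = 5/s
Solving: s = 5x/10
ds/dt = 5/10 · dx/dt = 1/2 · 5 = 5/2 ft/s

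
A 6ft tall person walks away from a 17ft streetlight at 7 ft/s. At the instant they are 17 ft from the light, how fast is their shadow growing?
42/11 ft/s

By similar triangles: 17/(x+s) = 6/s
Solving: s = 6x/11
ds/dt = 6/11 · dx/dt = 6/11 · 7 = 42/11 ft/s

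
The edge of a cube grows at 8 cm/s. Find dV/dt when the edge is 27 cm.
17496 cm³/s

V = s³
dV/dt = 3s² · ds/dt = 3·27²·8 = 17496 cm³/s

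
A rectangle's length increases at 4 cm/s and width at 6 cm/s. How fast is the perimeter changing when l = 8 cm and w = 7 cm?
20 cm/s

P = 2(l + w)
dP/dt = 2(dl/dt + dw/dt) = 2(4 + 6) = 20 cm/s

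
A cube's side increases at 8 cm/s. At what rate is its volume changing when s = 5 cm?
600 cm³/s

V = s³
dV/dt = 3s² · ds/dt = 3·5²·8 = 600 cm³/s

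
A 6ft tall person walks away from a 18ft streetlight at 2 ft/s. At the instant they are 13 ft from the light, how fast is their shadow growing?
1 ft/s

By similar triangles: 18/(x+s) = 6/s
Solving: s = 6x/12
ds/dt = 6/12 · dx/dt = 1/2 · 2 = 1 ft/s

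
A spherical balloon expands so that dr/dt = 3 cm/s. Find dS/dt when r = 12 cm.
288π cm²/s

S = 4πr²
dS/dt = dS/dr · dr/dt = 8πr · 3
At r = 12: dS/dt = 288π cm²/s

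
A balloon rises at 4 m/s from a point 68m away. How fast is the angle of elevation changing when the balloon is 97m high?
0.019383 rad/s

tan(θ) = y/68
sec²(θ) · dθ/dt = (1/68) · dy/dt
dθ/dt = cos²(θ)/68 · 4 = 68/(68² + 97²) · 4
dθ/dt = 0.019383 rad/s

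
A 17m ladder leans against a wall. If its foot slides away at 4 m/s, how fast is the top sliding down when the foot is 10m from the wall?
40√21/63 ≈ 2.91 m/s

x² + y² = 17²
2x·dx/dt + 2y·dy/dt = 0
dy/dt = -x/y · dx/dt = -10/(3√21) · 4 = -40√21/63 m/s
The top is descending at 40√21/63 ≈ 2.91 m/s.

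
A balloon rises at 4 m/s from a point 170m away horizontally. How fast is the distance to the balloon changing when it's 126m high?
126√11194/5597 ≈ 2.382 m/s

z² = 170² + y²
z = √(170² + 126²) = 2√11194
dz/dt = y/z · dy/dt = 126/(2√11194) · 4 = 126√11194/5597 ≈ 2.382 m/s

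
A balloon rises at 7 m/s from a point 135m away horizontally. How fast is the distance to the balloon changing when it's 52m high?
364√20929/20929 ≈ 2.516 m/s

z² = 135² + y²
z = √(135² + 52²) = √20929
dz/dt = y/z · dy/dt = 52/√20929 · 7 = 364√20929/20929 ≈ 2.516 m/s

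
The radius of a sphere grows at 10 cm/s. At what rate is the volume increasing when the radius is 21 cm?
17640π cm³/s

V = (4/3)πr³
dV/dt = dV/dr · dr/dt = 4πr² · 10
At r = 21: dV/dt = 17640π cm³/s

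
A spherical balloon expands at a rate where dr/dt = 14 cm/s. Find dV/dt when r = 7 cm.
2744π cm³/s

V = (4/3)πr³
dV/dt = dV/dr · dr/dt = 4πr² · 14
At r = 7: dV/dt = 2744π cm³/s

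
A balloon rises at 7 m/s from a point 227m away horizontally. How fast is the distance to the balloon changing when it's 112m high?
784√64073/64073 ≈ 3.097 m/s

z² = 227² + y²
z = √(227² + 112²) = √64073
dz/dt = y/z · dy/dt = 112/√64073 · 7 = 784√64073/64073 ≈ 3.097 m/s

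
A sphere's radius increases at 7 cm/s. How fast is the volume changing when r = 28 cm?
21952π cm³/s

V = (4/3)πr³
dV/dt = dV/dr · dr/dt = 4πr² · 7
At r = 28: dV/dt = 21952π cm³/s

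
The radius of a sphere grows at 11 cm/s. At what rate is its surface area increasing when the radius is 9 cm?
792π cm²/s

S = 4πr²
dS/dt = dS/dr · dr/dt = 8πr · 11
At r = 9: dS/dt = 792π cm²/s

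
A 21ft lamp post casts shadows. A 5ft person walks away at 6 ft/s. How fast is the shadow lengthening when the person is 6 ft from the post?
15/8 ft/s

By similar triangles: 21/(x+s) = 5/s
Solving: s = 5x/16
ds/dt = 5/16 · dx/dt = 5/16 · 6 = 15/8 ft/s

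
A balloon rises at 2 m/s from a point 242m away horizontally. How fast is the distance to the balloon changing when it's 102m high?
51√17242/8621 ≈ 0.7768 m/s

z² = 242² + y²
z = √(242² + 102²) = 2√17242
dz/dt = y/z · dy/dt = 102/(2√17242) · 2 = 51√17242/8621 ≈ 0.7768 m/s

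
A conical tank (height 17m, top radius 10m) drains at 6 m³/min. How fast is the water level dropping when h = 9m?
289/(1350π) ≈ 0.06814 m/min

r/h = 10/17, so r = (10/17)h
V = (1/3)πr²h = (1/3)π((10/17)h)²h = (100/867)πh³
dV/dh = (100/289)πh²
dh/dt = (dV/dt)/(dV/dh) = -6/((100/289)π·9²) = -289/(1350π) m/min
The level is dropping at 289/(1350π) ≈ 0.06814 m/min.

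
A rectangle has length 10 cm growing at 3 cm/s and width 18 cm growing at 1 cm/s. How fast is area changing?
64 cm²/s

A = lw
dA/dt = w·dl/dt + l·dw/dt = 18·3 + 10·1 = 64 cm²/s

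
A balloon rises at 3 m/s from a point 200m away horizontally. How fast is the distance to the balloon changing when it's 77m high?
231√45929/45929 ≈ 1.078 m/s

z² = 200² + y²
z = √(200² + 77²) = √45929
dz/dt = y/z · dy/dt = 77/√45929 · 3 = 231√45929/45929 ≈ 1.078 m/s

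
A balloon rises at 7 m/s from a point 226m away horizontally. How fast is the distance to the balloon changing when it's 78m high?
273√14290/14290 ≈ 2.284 m/s

z² = 226² + y²
z = √(226² + 78²) = 2√14290
dz/dt = y/z · dy/dt = 78/(2√14290) · 7 = 273√14290/14290 ≈ 2.284 m/s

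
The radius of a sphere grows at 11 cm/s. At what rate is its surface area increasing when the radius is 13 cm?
1144π cm²/s

S = 4πr²
dS/dt = dS/dr · dr/dt = 8πr · 11
At r = 13: dS/dt = 1144π cm²/s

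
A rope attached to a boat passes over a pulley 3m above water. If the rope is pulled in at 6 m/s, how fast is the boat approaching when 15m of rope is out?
5√6/2 ≈ 6.124 m/s

rope² = x² + 3²
x = √(15² - 3²) = 6√6
dx/dt = (rope/x) · d(rope)/dt = (15/(6√6)) · (-6) = -5√6/2 m/s
The boat approaches at 5√6/2 ≈ 6.124 m/s.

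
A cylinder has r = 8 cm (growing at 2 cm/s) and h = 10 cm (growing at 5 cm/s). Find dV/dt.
640π cm³/s

V = πr²h
dV/dt = 2πrh·dr/dt + πr²·dh/dt
= 2π(8)(10)(2) + π(8)²(5)
= 640π cm³/s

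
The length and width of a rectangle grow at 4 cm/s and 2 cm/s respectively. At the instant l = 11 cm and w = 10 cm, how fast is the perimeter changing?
12 cm/s

P = 2(l + w)
dP/dt = 2(dl/dt + dw/dt) = 2(4 + 2) = 12 cm/s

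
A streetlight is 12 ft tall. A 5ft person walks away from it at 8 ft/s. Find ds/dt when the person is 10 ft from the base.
40/7 ft/s

By similar triangles: 12/(x+s) = 5/s
Solving: s = 5x/7
ds/dt = 5/7 · dx/dt = 5/7 · 8 = 40/7 ft/s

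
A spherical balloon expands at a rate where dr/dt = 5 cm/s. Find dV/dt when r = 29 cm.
16820π cm³/s

V = (4/3)πr³
dV/dt = dV/dr · dr/dt = 4πr² · 5
At r = 29: dV/dt = 16820π cm³/s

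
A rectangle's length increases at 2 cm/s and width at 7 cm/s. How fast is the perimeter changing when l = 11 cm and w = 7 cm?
18 cm/s

P = 2(l + w)
dP/dt = 2(dl/dt + dw/dt) = 2(2 + 7) = 18 cm/s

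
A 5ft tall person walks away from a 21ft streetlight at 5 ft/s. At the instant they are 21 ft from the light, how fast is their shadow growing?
25/16 ft/s

By similar triangles: 21/(x+s) = 5/s
Solving: s = 5x/16
ds/dt = 5/16 · dx/dt = 5/16 · 5 = 25/16 ft/s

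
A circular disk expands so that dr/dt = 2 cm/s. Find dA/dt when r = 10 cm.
40π cm²/s

A = πr²
dA/dt = 2πr · dr/dt = 2π(10)(2) = 40π cm²/s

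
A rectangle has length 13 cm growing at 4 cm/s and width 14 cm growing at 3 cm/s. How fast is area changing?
95 cm²/s

A = lw
dA/dt = w·dl/dt + l·dw/dt = 14·4 + 13·3 = 95 cm²/s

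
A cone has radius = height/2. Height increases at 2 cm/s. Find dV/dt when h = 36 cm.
648π cm³/s

V = (1/3)π(h/2)²h = πh³/12
dV/dt = πh²/4 · 2
At h = 36: dV/dt = 648π cm³/s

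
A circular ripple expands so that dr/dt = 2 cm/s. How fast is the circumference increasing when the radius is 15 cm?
4π cm/s

C = 2πr
dC/dt = 2π · dr/dt = 2π · 2 = 4π cm/s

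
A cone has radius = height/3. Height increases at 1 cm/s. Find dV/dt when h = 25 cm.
625π/9 cm³/s

V = (1/3)π(h/3)²h = πh³/27
dV/dt = πh²/9 · 1
At h = 25: dV/dt = 625π/9 cm³/s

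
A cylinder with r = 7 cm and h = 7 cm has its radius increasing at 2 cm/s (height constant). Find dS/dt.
84π cm²/s

S = 2πrh + 2πr² (lateral + bases)
dS/dt = (2πh + 4πr)·dr/dt = (2π·7 + 4π·7)·2
= 84π cm²/s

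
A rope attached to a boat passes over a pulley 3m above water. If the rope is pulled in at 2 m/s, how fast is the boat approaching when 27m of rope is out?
9√5/10 ≈ 2.012 m/s

rope² = x² + 3²
x = √(27² - 3²) = 12√5
dx/dt = (rope/x) · d(rope)/dt = (27/(12√5)) · (-2) = -9√5/10 m/s
The boat approaches at 9√5/10 ≈ 2.012 m/s.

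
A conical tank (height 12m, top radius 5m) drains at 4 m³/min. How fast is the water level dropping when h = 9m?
64/(225π) ≈ 0.09054 m/min

r/h = 5/12, so r = (5/12)h
V = (1/3)πr²h = (1/3)π((5/12)h)²h = (25/432)πh³
dV/dh = (25/144)πh²
dh/dt = (dV/dt)/(dV/dh) = -4/((25/144)π·9²) = -64/(225π) m/min
The level is dropping at 64/(225π) ≈ 0.09054 m/min.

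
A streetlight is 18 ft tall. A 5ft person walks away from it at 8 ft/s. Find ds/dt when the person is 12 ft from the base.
40/13 ft/s

By similar triangles: 18/(x+s) = 5/s
Solving: s = 5x/13
ds/dt = 5/13 · dx/dt = 5/13 · 8 = 40/13 ft/s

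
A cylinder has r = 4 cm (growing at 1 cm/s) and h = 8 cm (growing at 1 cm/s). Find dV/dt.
80π cm³/s

V = πr²h
dV/dt = 2πrh·dr/dt + πr²·dh/dt
= 2π(4)(8)(1) + π(4)²(1)
= 80π cm³/s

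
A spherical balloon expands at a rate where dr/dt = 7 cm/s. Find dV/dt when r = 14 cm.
5488π cm³/s

V = (4/3)πr³
dV/dt = dV/dr · dr/dt = 4πr² · 7
At r = 14: dV/dt = 5488π cm³/s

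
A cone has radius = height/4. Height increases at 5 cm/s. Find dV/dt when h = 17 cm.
1445π/16 cm³/s

V = (1/3)π(h/4)²h = πh³/48
dV/dt = πh²/16 · 5
At h = 17: dV/dt = 1445π/16 cm³/s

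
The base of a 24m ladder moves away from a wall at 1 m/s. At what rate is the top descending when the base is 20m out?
5√11/11 ≈ 1.508 m/s

x² + y² = 24²
2x·dx/dt + 2y·dy/dt = 0
dy/dt = -x/y · dx/dt = -20/(4√11) · 1 = -5√11/11 m/s
The top is descending at 5√11/11 ≈ 1.508 m/s.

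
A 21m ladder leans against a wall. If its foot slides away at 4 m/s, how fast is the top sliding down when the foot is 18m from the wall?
24√13/13 ≈ 6.656 m/s

x² + y² = 21²
2x·dx/dt + 2y·dy/dt = 0
dy/dt = -x/y · dx/dt = -18/(3√13) · 4 = -24√13/13 m/s
The top is descending at 24√13/13 ≈ 6.656 m/s.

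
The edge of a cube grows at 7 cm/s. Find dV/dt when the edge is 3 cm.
189 cm³/s

V = s³
dV/dt = 3s² · ds/dt = 3·3²·7 = 189 cm³/s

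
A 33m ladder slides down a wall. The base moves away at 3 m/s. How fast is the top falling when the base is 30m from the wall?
10√21/7 ≈ 6.547 m/s

x² + y² = 33²
2x·dx/dt + 2y·dy/dt = 0
dy/dt = -x/y · dx/dt = -30/(3√21) · 3 = -10√21/7 m/s
The top is descending at 10√21/7 ≈ 6.547 m/s.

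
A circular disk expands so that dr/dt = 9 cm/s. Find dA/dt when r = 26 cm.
468π cm²/s

A = πr²
dA/dt = 2πr · dr/dt = 2π(26)(9) = 468π cm²/s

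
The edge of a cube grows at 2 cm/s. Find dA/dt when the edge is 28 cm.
672 cm²/s

A = 6s²
dA/dt = 12s · ds/dt = 12·28·2 = 672 cm²/s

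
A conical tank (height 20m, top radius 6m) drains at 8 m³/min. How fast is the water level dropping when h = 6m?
200/(81π) ≈ 0.786 m/min

r/h = 6/20, so r = (3/10)h
V = (1/3)πr²h = (1/3)π((3/10)h)²h = (3/100)πh³
dV/dh = (9/100)πh²
dh/dt = (dV/dt)/(dV/dh) = -8/((9/100)π·6²) = -200/(81π) m/min
The level is dropping at 200/(81π) ≈ 0.786 m/min.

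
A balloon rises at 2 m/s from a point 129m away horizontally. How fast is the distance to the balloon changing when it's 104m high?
208√27457/27457 ≈ 1.255 m/s

z² = 129² + y²
z = √(129² + 104²) = √27457
dz/dt = y/z · dy/dt = 104/√27457 · 2 = 208√27457/27457 ≈ 1.255 m/s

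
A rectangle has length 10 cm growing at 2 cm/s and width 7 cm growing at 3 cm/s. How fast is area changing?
44 cm²/s

A = lw
dA/dt = w·dl/dt + l·dw/dt = 7·2 + 10·3 = 44 cm²/s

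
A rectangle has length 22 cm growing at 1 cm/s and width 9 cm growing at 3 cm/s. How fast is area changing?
75 cm²/s

A = lw
dA/dt = w·dl/dt + l·dw/dt = 9·1 + 22·3 = 75 cm²/s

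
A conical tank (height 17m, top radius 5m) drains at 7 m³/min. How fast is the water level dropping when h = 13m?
2023/(4225π) ≈ 0.1524 m/min

r/h = 5/17, so r = (5/17)h
V = (1/3)πr²h = (1/3)π((5/17)h)²h = (25/867)πh³
dV/dh = (25/289)πh²
dh/dt = (dV/dt)/(dV/dh) = -7/((25/289)π·13²) = -2023/(4225π) m/min
The level is dropping at 2023/(4225π) ≈ 0.1524 m/min.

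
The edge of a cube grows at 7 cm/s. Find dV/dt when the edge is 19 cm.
7581 cm³/s

V = s³
dV/dt = 3s² · ds/dt = 3·19²·7 = 7581 cm³/s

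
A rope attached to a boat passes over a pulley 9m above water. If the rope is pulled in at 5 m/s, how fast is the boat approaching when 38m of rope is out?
190√1363/1363 ≈ 5.146 m/s

rope² = x² + 9²
x = √(38² - 9²) = √1363
dx/dt = (rope/x) · d(rope)/dt = (38/√1363) · (-5) = -190√1363/1363 m/s
The boat approaches at 190√1363/1363 ≈ 5.146 m/s.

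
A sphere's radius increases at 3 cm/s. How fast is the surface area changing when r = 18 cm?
432π cm²/s

S = 4πr²
dS/dt = dS/dr · dr/dt = 8πr · 3
At r = 18: dS/dt = 432π cm²/s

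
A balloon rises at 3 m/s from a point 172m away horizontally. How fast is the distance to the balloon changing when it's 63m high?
189√33553/33553 ≈ 1.032 m/s

z² = 172² + y²
z = √(172² + 63²) = √33553
dz/dt = y/z · dy/dt = 63/√33553 · 3 = 189√33553/33553 ≈ 1.032 m/s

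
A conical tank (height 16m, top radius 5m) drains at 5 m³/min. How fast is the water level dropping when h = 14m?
64/(245π) ≈ 0.08315 m/min

r/h = 5/16, so r = (5/16)h
V = (1/3)πr²h = (1/3)π((5/16)h)²h = (25/768)πh³
dV/dh = (25/256)πh²
dh/dt = (dV/dt)/(dV/dh) = -5/((25/256)π·14²) = -64/(245π) m/min
The level is dropping at 64/(245π) ≈ 0.08315 m/min.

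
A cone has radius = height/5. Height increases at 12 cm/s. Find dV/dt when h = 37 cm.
16428π/25 cm³/s

V = (1/3)π(h/5)²h = πh³/75
dV/dt = πh²/25 · 12
At h = 37: dV/dt = 16428π/25 cm³/s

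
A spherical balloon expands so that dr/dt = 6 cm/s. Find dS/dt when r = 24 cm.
1152π cm²/s

S = 4πr²
dS/dt = dS/dr · dr/dt = 8πr · 6
At r = 24: dS/dt = 1152π cm²/s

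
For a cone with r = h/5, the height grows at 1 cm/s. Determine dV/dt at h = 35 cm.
49π cm³/s

V = (1/3)π(h/5)²h = πh³/75
dV/dt = πh²/25 · 1
At h = 35: dV/dt = 49π cm³/s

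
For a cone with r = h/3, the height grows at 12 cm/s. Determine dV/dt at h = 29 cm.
3364π/3 cm³/s

V = (1/3)π(h/3)²h = πh³/27
dV/dt = πh²/9 · 12
At h = 29: dV/dt = 3364π/3 cm³/s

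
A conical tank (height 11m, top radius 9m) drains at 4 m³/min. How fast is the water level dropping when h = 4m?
121/(324π) ≈ 0.1189 m/min

r/h = 9/11, so r = (9/11)h
V = (1/3)πr²h = (1/3)π((9/11)h)²h = (27/121)πh³
dV/dh = (81/121)πh²
dh/dt = (dV/dt)/(dV/dh) = -4/((81/121)π·4²) = -121/(324π) m/min
The level is dropping at 121/(324π) ≈ 0.1189 m/min.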